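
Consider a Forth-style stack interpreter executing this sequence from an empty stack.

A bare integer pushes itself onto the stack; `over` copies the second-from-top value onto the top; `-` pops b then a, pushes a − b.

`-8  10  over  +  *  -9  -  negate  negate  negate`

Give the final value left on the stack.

-8     -> -8
10     -> -8 10
over   -> -8 10 -8
+      -> -8 2
*      -> -16
-9     -> -16 -9
-      -> -7
negate -> 7
negate -> -7
negate -> 7

7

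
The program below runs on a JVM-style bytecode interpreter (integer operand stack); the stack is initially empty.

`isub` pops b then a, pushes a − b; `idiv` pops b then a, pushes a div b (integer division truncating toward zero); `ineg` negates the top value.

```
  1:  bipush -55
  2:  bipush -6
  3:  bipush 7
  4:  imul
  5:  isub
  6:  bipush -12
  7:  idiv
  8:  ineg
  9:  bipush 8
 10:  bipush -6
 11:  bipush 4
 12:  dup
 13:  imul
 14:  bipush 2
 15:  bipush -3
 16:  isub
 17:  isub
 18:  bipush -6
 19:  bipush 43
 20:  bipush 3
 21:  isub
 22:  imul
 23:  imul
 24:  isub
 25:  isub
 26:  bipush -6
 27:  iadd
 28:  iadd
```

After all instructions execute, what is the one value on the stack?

bipush -55 : -55
bipush -6  : -55 -6
bipush 7   : -55 -6 7
imul       : -55 -42
isub       : -13
bipush -12 : -13 -12
idiv       : 1
ineg       : -1
bipush 8   : -1 8
bipush -6  : -1 8 -6
bipush 4   : -1 8 -6 4
dup        : -1 8 -6 4 4
imul       : -1 8 -6 16
bipush 2   : -1 8 -6 16 2
bipush -3  : -1 8 -6 16 2 -3
isub       : -1 8 -6 16 5
isub       : -1 8 -6 11
bipush -6  : -1 8 -6 11 -6
bipush 43  : -1 8 -6 11 -6 43
bipush 3   : -1 8 -6 11 -6 43 3
isub       : -1 8 -6 11 -6 40
imul       : -1 8 -6 11 -240
imul       : -1 8 -6 -2640
isub       : -1 8 2634
isub       : -1 -2626
bipush -6  : -1 -2626 -6
iadd       : -1 -2632
iadd       : -2633

-2633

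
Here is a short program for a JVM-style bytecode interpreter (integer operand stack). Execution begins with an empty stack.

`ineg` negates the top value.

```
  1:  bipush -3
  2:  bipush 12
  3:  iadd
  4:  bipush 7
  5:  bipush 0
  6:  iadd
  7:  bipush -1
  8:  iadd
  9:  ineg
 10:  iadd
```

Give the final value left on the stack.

bipush -3 -> [-3]
bipush 12 -> [-3, 12]
iadd      -> [9]
bipush 7  -> [9, 7]
bipush 0  -> [9, 7, 0]
iadd      -> [9, 7]
bipush -1 -> [9, 7, -1]
iadd      -> [9, 6]
ineg      -> [9, -6]
iadd      -> [3]

3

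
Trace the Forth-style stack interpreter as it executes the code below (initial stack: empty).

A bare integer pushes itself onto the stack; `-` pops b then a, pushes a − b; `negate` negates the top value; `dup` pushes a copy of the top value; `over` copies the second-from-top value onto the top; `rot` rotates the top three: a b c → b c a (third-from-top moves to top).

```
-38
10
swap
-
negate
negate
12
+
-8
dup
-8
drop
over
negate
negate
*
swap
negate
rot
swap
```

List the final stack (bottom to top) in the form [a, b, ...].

-38    : -38
10     : -38 10
swap   : 10 -38
-      : 48
negate : -48
negate : 48
12     : 48 12
+      : 60
-8     : 60 -8
dup    : 60 -8 -8
-8     : 60 -8 -8 -8
drop   : 60 -8 -8
over   : 60 -8 -8 -8
negate : 60 -8 -8 8
negate : 60 -8 -8 -8
*      : 60 -8 64
swap   : 60 64 -8
negate : 60 64 8
rot    : 64 8 60
swap   : 64 60 8

[64, 60, 8]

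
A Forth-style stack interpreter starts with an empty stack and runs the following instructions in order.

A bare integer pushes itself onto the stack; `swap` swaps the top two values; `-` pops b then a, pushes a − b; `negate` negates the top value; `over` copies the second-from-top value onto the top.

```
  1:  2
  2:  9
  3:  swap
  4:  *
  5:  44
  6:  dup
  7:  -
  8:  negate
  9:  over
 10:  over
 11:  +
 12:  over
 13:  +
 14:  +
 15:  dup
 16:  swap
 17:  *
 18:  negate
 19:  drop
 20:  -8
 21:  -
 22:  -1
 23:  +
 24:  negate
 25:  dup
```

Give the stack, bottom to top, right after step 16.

[18, 18, 18]

2      → [2]
9      → [2, 9]
swap   → [9, 2]
*      → [18]
44     → [18, 44]
dup    → [18, 44, 44]
-      → [18, 0]
negate → [18, 0]
over   → [18, 0, 18]
over   → [18, 0, 18, 0]
+      → [18, 0, 18]
over   → [18, 0, 18, 0]
+      → [18, 0, 18]
+      → [18, 18]
dup    → [18, 18, 18]
swap   → [18, 18, 18]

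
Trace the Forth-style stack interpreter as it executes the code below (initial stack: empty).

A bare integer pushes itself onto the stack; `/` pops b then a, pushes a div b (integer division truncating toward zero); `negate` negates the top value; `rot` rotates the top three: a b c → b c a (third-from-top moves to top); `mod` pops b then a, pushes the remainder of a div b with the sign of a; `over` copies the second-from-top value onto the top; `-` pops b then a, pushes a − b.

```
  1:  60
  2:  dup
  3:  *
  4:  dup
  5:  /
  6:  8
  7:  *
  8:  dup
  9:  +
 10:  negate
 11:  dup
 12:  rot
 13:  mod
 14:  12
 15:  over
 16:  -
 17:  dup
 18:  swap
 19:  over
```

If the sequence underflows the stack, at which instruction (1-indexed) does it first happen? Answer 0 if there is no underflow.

60      60
dup     60 60
*       3600
dup     3600 3600
/       1
8       1 8
*       8
dup     8 8
+       16
negate  -16
dup     -16 -16
rot  — needs 3 operands, stack has 2 → underflow

12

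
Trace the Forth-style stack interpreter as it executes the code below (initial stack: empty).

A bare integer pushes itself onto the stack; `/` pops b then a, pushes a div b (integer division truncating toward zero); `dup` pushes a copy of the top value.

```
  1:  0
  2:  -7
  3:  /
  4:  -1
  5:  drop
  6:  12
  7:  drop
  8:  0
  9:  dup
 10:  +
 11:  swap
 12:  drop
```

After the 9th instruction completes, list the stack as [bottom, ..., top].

0    : 0
-7   : 0 -7
/    : 0
-1   : 0 -1
drop : 0
12   : 0 12
drop : 0
0    : 0 0
dup  : 0 0 0

[0, 0, 0]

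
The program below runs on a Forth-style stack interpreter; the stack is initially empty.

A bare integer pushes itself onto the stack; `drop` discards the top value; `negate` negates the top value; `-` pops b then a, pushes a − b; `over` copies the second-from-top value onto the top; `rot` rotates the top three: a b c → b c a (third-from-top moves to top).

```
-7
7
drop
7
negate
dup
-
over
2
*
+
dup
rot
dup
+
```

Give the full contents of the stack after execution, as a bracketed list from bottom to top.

[-14, -14, -14]

-7      -7
7       -7 7
drop    -7
7       -7 7
negate  -7 -7
dup     -7 -7 -7
-       -7 0
over    -7 0 -7
2       -7 0 -7 2
*       -7 0 -14
+       -7 -14
dup     -7 -14 -14
rot     -14 -14 -7
dup     -14 -14 -7 -7
+       -14 -14 -14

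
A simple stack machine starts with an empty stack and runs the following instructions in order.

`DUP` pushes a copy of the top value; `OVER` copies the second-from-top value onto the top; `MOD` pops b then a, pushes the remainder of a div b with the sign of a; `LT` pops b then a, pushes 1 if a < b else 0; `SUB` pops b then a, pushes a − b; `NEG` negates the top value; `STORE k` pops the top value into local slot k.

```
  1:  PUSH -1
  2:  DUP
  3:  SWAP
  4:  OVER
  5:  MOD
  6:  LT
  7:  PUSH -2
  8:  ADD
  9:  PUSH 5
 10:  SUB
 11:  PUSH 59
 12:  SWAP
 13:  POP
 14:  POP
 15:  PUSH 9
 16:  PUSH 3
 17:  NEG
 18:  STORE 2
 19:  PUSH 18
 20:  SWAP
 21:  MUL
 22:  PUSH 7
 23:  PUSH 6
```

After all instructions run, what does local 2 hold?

-3

PUSH -1  -1
DUP      -1 -1
SWAP     -1 -1
OVER     -1 -1 -1
MOD      -1 0
LT       1
PUSH -2  1 -2
ADD      -1
PUSH 5   -1 5
SUB      -6
PUSH 59  -6 59
SWAP     59 -6
POP      59
POP      (empty)
PUSH 9   9
PUSH 3   9 3
NEG      9 -3
STORE 2  9
PUSH 18  9 18
SWAP     18 9
MUL      162
PUSH 7   162 7
PUSH 6   162 7 6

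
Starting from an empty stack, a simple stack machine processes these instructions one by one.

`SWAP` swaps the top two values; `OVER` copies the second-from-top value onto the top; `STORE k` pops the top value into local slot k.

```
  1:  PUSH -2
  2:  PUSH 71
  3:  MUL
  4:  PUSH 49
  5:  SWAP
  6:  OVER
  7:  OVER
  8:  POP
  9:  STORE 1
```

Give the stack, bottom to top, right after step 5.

PUSH -2 → [-2]
PUSH 71 → [-2, 71]
MUL     → [-142]
PUSH 49 → [-142, 49]
SWAP    → [49, -142]

[49, -142]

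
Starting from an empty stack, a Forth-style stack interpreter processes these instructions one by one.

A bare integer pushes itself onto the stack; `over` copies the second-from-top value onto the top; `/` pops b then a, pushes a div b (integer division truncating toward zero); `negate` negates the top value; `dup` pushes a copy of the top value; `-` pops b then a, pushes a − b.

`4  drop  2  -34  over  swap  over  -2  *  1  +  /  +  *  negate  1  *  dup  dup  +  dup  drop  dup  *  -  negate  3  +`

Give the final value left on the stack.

4      : 4
drop   : (empty)
2      : 2
-34    : 2 -34
over   : 2 -34 2
swap   : 2 2 -34
over   : 2 2 -34 2
-2     : 2 2 -34 2 -2
*      : 2 2 -34 -4
1      : 2 2 -34 -4 1
+      : 2 2 -34 -3
/      : 2 2 11
+      : 2 13
*      : 26
negate : -26
1      : -26 1
*      : -26
dup    : -26 -26
dup    : -26 -26 -26
+      : -26 -52
dup    : -26 -52 -52
drop   : -26 -52
dup    : -26 -52 -52
*      : -26 2704
-      : -2730
negate : 2730
3      : 2730 3
+      : 2733

2733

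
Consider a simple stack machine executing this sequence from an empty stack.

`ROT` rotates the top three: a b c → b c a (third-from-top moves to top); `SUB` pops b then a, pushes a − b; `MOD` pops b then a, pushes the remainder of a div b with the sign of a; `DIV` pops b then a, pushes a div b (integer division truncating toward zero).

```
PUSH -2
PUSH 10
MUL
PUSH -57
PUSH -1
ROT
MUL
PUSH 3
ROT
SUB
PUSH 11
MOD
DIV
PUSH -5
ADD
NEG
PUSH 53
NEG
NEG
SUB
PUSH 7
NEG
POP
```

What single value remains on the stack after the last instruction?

-52

PUSH -2  -> [-2]
PUSH 10  -> [-2, 10]
MUL      -> [-20]
PUSH -57 -> [-20, -57]
PUSH -1  -> [-20, -57, -1]
ROT      -> [-57, -1, -20]
MUL      -> [-57, 20]
PUSH 3   -> [-57, 20, 3]
ROT      -> [20, 3, -57]
SUB      -> [20, 60]
PUSH 11  -> [20, 60, 11]
MOD      -> [20, 5]
DIV      -> [4]
PUSH -5  -> [4, -5]
ADD      -> [-1]
NEG      -> [1]
PUSH 53  -> [1, 53]
NEG      -> [1, -53]
NEG      -> [1, 53]
SUB      -> [-52]
PUSH 7   -> [-52, 7]
NEG      -> [-52, -7]
POP      -> [-52]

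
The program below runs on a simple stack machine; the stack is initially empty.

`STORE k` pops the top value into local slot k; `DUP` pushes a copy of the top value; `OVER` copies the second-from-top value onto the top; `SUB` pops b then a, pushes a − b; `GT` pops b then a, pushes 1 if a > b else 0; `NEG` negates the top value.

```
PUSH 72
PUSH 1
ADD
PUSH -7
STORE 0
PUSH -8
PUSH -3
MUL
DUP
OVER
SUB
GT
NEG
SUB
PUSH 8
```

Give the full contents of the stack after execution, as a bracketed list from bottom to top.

[74, 8]

PUSH 72 : [72]
PUSH 1  : [72, 1]
ADD     : [73]
PUSH -7 : [73, -7]
STORE 0 : [73]
PUSH -8 : [73, -8]
PUSH -3 : [73, -8, -3]
MUL     : [73, 24]
DUP     : [73, 24, 24]
OVER    : [73, 24, 24, 24]
SUB     : [73, 24, 0]
GT      : [73, 1]
NEG     : [73, -1]
SUB     : [74]
PUSH 8  : [74, 8]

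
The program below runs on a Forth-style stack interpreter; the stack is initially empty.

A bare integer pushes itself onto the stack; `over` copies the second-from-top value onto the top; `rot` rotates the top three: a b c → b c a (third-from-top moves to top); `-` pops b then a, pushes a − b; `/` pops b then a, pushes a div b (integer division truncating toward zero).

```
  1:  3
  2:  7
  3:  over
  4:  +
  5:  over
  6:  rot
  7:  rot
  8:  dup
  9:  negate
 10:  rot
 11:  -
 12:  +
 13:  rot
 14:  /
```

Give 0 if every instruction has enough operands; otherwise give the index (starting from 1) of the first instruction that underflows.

3      → 3
7      → 3 7
over   → 3 7 3
+      → 3 10
over   → 3 10 3
rot    → 10 3 3
rot    → 3 3 10
dup    → 3 3 10 10
negate → 3 3 10 -10
rot    → 3 10 -10 3
-      → 3 10 -13
+      → 3 -3
rot  — needs 3 operands, stack has 2 → underflow

13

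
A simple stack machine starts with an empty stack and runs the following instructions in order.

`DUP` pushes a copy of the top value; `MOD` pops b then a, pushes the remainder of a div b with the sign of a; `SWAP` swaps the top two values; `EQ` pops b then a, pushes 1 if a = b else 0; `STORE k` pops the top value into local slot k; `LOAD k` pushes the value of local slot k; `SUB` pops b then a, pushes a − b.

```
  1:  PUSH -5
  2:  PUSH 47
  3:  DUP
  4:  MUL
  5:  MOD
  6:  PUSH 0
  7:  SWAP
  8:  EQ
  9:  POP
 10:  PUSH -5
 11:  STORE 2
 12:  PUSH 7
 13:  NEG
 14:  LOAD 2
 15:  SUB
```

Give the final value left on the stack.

PUSH -5 → -5
PUSH 47 → -5 47
DUP     → -5 47 47
MUL     → -5 2209
MOD     → -5
PUSH 0  → -5 0
SWAP    → 0 -5
EQ      → 0
POP     → (empty)
PUSH -5 → -5
STORE 2 → (empty)
PUSH 7  → 7
NEG     → -7
LOAD 2  → -7 -5
SUB     → -2

-2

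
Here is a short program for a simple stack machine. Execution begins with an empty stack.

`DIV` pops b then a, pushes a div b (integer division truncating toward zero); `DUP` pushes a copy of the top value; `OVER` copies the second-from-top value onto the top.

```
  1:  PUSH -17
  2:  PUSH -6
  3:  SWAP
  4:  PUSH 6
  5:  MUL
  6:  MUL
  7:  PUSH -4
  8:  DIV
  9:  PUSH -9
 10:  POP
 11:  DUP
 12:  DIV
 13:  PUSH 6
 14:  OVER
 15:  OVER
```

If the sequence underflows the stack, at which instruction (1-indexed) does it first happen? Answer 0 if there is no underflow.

PUSH -17 : [-17]
PUSH -6  : [-17, -6]
SWAP     : [-6, -17]
PUSH 6   : [-6, -17, 6]
MUL      : [-6, -102]
MUL      : [612]
PUSH -4  : [612, -4]
DIV      : [-153]
PUSH -9  : [-153, -9]
POP      : [-153]
DUP      : [-153, -153]
DIV      : [1]
PUSH 6   : [1, 6]
OVER     : [1, 6, 1]
OVER     : [1, 6, 1, 6]

0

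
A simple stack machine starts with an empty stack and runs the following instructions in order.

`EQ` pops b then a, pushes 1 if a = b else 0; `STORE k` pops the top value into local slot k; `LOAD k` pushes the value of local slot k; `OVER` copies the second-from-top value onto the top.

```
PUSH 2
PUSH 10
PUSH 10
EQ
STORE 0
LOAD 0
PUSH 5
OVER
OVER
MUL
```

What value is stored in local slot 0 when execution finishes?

1

PUSH 2  -> [2]
PUSH 10 -> [2, 10]
PUSH 10 -> [2, 10, 10]
EQ      -> [2, 1]
STORE 0 -> [2]
LOAD 0  -> [2, 1]
PUSH 5  -> [2, 1, 5]
OVER    -> [2, 1, 5, 1]
OVER    -> [2, 1, 5, 1, 5]
MUL     -> [2, 1, 5, 5]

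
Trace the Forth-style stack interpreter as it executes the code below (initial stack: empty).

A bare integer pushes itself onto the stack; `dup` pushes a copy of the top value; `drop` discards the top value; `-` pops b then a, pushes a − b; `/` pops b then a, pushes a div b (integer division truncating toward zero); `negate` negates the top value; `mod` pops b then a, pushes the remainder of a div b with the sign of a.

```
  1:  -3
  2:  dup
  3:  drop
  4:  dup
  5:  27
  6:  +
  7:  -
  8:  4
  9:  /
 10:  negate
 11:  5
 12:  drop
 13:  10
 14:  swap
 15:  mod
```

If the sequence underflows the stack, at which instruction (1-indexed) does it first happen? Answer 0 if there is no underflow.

-3     → -3
dup    → -3 -3
drop   → -3
dup    → -3 -3
27     → -3 -3 27
+      → -3 24
-      → -27
4      → -27 4
/      → -6
negate → 6
5      → 6 5
drop   → 6
10     → 6 10
swap   → 10 6
mod    → 4

0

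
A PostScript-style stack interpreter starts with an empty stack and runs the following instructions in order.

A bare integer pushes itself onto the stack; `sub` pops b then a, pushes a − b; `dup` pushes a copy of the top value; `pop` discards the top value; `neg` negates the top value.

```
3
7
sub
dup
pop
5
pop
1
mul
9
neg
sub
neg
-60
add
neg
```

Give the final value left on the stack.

3   → 3
7   → 3 7
sub → -4
dup → -4 -4
pop → -4
5   → -4 5
pop → -4
1   → -4 1
mul → -4
9   → -4 9
neg → -4 -9
sub → 5
neg → -5
-60 → -5 -60
add → -65
neg → 65

65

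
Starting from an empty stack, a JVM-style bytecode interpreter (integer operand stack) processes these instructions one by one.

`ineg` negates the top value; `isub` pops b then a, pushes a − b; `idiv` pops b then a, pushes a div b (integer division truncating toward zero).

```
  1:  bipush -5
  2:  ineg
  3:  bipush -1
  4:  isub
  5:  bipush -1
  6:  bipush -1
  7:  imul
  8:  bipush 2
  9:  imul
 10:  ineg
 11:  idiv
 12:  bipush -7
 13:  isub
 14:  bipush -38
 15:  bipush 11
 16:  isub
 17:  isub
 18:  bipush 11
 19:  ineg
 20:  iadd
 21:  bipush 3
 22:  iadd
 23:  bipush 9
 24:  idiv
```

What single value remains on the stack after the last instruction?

bipush -5  : [-5]
ineg       : [5]
bipush -1  : [5, -1]
isub       : [6]
bipush -1  : [6, -1]
bipush -1  : [6, -1, -1]
imul       : [6, 1]
bipush 2   : [6, 1, 2]
imul       : [6, 2]
ineg       : [6, -2]
idiv       : [-3]
bipush -7  : [-3, -7]
isub       : [4]
bipush -38 : [4, -38]
bipush 11  : [4, -38, 11]
isub       : [4, -49]
isub       : [53]
bipush 11  : [53, 11]
ineg       : [53, -11]
iadd       : [42]
bipush 3   : [42, 3]
iadd       : [45]
bipush 9   : [45, 9]
idiv       : [5]

5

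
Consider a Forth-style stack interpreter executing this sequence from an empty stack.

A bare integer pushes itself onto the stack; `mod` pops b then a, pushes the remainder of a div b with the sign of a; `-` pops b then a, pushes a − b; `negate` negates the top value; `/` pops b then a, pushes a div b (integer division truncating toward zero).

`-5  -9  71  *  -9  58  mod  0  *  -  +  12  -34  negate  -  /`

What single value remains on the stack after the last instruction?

29

-5      -5
-9      -5 -9
71      -5 -9 71
*       -5 -639
-9      -5 -639 -9
58      -5 -639 -9 58
mod     -5 -639 -9
0       -5 -639 -9 0
*       -5 -639 0
-       -5 -639
+       -644
12      -644 12
-34     -644 12 -34
negate  -644 12 34
-       -644 -22
/       29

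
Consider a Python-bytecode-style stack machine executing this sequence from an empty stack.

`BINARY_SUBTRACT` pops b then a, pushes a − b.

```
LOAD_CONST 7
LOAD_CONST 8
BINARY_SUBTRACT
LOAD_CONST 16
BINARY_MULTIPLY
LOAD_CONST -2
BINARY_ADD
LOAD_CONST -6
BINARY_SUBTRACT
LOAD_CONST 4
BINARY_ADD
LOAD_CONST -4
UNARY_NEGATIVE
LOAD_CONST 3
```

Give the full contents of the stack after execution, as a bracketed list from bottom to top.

LOAD_CONST 7    -> 7
LOAD_CONST 8    -> 7 8
BINARY_SUBTRACT -> -1
LOAD_CONST 16   -> -1 16
BINARY_MULTIPLY -> -16
LOAD_CONST -2   -> -16 -2
BINARY_ADD      -> -18
LOAD_CONST -6   -> -18 -6
BINARY_SUBTRACT -> -12
LOAD_CONST 4    -> -12 4
BINARY_ADD      -> -8
LOAD_CONST -4   -> -8 -4
UNARY_NEGATIVE  -> -8 4
LOAD_CONST 3    -> -8 4 3

[-8, 4, 3]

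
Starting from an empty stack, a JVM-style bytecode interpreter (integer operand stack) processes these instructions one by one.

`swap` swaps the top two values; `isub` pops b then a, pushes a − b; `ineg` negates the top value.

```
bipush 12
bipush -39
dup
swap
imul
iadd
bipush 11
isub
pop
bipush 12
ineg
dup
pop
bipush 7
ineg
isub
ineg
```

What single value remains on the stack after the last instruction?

5

bipush 12  : [12]
bipush -39 : [12, -39]
dup        : [12, -39, -39]
swap       : [12, -39, -39]
imul       : [12, 1521]
iadd       : [1533]
bipush 11  : [1533, 11]
isub       : [1522]
pop        : []
bipush 12  : [12]
ineg       : [-12]
dup        : [-12, -12]
pop        : [-12]
bipush 7   : [-12, 7]
ineg       : [-12, -7]
isub       : [-5]
ineg       : [5]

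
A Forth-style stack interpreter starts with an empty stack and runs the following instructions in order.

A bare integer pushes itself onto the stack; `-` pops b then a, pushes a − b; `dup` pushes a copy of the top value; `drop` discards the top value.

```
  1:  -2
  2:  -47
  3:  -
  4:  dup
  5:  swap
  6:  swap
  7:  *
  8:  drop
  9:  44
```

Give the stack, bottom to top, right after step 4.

[45, 45]

-2  -> [-2]
-47 -> [-2, -47]
-   -> [45]
dup -> [45, 45]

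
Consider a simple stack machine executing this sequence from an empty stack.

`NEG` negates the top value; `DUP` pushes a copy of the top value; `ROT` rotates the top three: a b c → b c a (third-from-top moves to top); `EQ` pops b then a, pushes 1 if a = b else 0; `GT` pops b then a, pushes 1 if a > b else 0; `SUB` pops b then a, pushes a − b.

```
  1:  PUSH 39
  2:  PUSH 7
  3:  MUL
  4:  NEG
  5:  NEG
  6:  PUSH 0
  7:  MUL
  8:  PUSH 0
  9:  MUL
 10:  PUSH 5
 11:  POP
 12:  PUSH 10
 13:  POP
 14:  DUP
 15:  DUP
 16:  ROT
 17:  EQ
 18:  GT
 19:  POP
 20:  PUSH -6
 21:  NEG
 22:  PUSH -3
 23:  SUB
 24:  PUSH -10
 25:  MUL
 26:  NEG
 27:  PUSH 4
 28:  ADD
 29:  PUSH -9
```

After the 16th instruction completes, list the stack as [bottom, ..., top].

[0, 0, 0]

PUSH 39 -> [39]
PUSH 7  -> [39, 7]
MUL     -> [273]
NEG     -> [-273]
NEG     -> [273]
PUSH 0  -> [273, 0]
MUL     -> [0]
PUSH 0  -> [0, 0]
MUL     -> [0]
PUSH 5  -> [0, 5]
POP     -> [0]
PUSH 10 -> [0, 10]
POP     -> [0]
DUP     -> [0, 0]
DUP     -> [0, 0, 0]
ROT     -> [0, 0, 0]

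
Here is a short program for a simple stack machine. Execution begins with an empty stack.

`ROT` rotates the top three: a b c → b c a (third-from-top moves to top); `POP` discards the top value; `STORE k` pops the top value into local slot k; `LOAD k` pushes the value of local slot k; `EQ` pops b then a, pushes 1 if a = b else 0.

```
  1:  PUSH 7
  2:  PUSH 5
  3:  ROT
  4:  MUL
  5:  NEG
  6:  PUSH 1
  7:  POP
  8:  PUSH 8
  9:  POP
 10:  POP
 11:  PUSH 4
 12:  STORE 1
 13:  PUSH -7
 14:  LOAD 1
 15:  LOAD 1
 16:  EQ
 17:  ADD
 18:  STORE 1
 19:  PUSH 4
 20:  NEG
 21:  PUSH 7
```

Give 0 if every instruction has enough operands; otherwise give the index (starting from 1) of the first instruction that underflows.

PUSH 7  7
PUSH 5  7 5
ROT  — needs 3 operands, stack has 2 → underflow

3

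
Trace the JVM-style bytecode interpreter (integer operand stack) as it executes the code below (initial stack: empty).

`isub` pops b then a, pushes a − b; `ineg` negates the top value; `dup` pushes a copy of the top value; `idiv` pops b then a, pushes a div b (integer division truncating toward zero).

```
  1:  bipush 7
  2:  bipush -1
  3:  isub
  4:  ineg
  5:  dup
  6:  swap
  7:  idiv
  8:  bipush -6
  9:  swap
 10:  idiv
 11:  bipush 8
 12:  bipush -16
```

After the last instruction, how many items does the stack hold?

3

bipush 7   -> [7]
bipush -1  -> [7, -1]
isub       -> [8]
ineg       -> [-8]
dup        -> [-8, -8]
swap       -> [-8, -8]
idiv       -> [1]
bipush -6  -> [1, -6]
swap       -> [-6, 1]
idiv       -> [-6]
bipush 8   -> [-6, 8]
bipush -16 -> [-6, 8, -16]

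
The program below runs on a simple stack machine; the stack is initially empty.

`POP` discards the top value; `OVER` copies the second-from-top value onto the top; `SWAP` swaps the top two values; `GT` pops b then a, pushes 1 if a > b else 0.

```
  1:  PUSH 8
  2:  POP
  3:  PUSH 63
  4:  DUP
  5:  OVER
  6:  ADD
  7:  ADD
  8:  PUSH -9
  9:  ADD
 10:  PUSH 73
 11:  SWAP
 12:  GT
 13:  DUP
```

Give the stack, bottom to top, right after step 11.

[73, 180]

PUSH 8  → 8
POP     → (empty)
PUSH 63 → 63
DUP     → 63 63
OVER    → 63 63 63
ADD     → 63 126
ADD     → 189
PUSH -9 → 189 -9
ADD     → 180
PUSH 73 → 180 73
SWAP    → 73 180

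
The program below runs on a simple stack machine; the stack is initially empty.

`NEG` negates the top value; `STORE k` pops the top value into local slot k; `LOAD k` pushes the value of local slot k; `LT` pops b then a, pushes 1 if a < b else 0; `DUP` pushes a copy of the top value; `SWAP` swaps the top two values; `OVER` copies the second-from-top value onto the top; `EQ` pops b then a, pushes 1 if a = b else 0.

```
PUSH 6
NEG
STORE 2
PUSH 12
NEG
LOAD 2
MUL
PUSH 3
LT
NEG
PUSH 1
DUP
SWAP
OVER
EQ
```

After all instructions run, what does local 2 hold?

-6

PUSH 6  -> 6
NEG     -> -6
STORE 2 -> (empty)
PUSH 12 -> 12
NEG     -> -12
LOAD 2  -> -12 -6
MUL     -> 72
PUSH 3  -> 72 3
LT      -> 0
NEG     -> 0
PUSH 1  -> 0 1
DUP     -> 0 1 1
SWAP    -> 0 1 1
OVER    -> 0 1 1 1
EQ      -> 0 1 1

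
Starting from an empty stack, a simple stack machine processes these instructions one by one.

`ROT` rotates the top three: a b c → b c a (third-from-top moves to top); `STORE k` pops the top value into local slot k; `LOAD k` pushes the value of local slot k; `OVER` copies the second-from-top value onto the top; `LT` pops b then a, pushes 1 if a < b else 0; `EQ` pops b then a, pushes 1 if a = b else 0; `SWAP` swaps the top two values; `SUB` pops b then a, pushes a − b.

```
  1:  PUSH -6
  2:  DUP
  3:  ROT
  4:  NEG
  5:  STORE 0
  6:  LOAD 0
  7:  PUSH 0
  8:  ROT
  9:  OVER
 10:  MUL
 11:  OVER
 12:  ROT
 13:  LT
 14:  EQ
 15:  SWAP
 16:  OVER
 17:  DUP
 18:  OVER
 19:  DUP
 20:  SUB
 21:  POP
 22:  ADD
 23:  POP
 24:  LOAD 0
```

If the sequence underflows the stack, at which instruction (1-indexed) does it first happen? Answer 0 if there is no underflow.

3

PUSH -6 -> -6
DUP     -> -6 -6
ROT  — needs 3 operands, stack has 2 → underflow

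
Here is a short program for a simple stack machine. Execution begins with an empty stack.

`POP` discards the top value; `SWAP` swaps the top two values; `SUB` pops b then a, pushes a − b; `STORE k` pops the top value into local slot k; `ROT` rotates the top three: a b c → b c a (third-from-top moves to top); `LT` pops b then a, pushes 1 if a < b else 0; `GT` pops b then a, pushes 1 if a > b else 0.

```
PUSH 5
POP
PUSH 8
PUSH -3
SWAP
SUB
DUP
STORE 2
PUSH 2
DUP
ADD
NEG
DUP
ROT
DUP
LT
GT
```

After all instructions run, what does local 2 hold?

PUSH 5  -> [5]
POP     -> []
PUSH 8  -> [8]
PUSH -3 -> [8, -3]
SWAP    -> [-3, 8]
SUB     -> [-11]
DUP     -> [-11, -11]
STORE 2 -> [-11]
PUSH 2  -> [-11, 2]
DUP     -> [-11, 2, 2]
ADD     -> [-11, 4]
NEG     -> [-11, -4]
DUP     -> [-11, -4, -4]
ROT     -> [-4, -4, -11]
DUP     -> [-4, -4, -11, -11]
LT      -> [-4, -4, 0]
GT      -> [-4, 0]

-11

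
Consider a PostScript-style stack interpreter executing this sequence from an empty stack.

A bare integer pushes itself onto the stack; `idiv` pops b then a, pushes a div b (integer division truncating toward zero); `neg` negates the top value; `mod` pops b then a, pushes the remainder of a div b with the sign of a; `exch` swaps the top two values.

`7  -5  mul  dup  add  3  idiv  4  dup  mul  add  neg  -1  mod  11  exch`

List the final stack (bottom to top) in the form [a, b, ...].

7    → 7
-5   → 7 -5
mul  → -35
dup  → -35 -35
add  → -70
3    → -70 3
idiv → -23
4    → -23 4
dup  → -23 4 4
mul  → -23 16
add  → -7
neg  → 7
-1   → 7 -1
mod  → 0
11   → 0 11
exch → 11 0

[11, 0]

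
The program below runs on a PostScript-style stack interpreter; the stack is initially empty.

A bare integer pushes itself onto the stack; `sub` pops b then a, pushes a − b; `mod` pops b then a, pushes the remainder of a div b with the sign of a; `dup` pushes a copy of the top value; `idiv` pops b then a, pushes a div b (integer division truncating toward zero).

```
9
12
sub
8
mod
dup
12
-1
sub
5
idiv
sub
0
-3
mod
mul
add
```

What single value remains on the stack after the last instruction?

9     9
12    9 12
sub   -3
8     -3 8
mod   -3
dup   -3 -3
12    -3 -3 12
-1    -3 -3 12 -1
sub   -3 -3 13
5     -3 -3 13 5
idiv  -3 -3 2
sub   -3 -5
0     -3 -5 0
-3    -3 -5 0 -3
mod   -3 -5 0
mul   -3 0
add   -3

-3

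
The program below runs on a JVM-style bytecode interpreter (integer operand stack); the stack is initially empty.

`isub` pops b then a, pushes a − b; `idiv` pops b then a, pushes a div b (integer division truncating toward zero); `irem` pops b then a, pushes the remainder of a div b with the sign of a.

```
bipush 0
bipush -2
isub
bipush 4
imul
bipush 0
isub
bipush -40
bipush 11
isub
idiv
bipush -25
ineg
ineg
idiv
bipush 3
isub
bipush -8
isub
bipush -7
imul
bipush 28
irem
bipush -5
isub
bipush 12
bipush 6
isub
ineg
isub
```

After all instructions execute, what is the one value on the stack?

bipush 0   → [0]
bipush -2  → [0, -2]
isub       → [2]
bipush 4   → [2, 4]
imul       → [8]
bipush 0   → [8, 0]
isub       → [8]
bipush -40 → [8, -40]
bipush 11  → [8, -40, 11]
isub       → [8, -51]
idiv       → [0]
bipush -25 → [0, -25]
ineg       → [0, 25]
ineg       → [0, -25]
idiv       → [0]
bipush 3   → [0, 3]
isub       → [-3]
bipush -8  → [-3, -8]
isub       → [5]
bipush -7  → [5, -7]
imul       → [-35]
bipush 28  → [-35, 28]
irem       → [-7]
bipush -5  → [-7, -5]
isub       → [-2]
bipush 12  → [-2, 12]
bipush 6   → [-2, 12, 6]
isub       → [-2, 6]
ineg       → [-2, -6]
isub       → [4]

4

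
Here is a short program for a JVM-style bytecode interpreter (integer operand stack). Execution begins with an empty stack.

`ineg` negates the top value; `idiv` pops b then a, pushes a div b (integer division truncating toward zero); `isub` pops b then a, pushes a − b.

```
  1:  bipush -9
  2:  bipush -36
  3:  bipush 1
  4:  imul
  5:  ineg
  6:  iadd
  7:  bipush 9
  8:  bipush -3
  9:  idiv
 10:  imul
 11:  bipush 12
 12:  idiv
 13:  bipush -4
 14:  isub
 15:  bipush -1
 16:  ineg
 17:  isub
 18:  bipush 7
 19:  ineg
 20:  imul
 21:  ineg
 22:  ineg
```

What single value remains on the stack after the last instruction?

bipush -9   [-9]
bipush -36  [-9, -36]
bipush 1    [-9, -36, 1]
imul        [-9, -36]
ineg        [-9, 36]
iadd        [27]
bipush 9    [27, 9]
bipush -3   [27, 9, -3]
idiv        [27, -3]
imul        [-81]
bipush 12   [-81, 12]
idiv        [-6]
bipush -4   [-6, -4]
isub        [-2]
bipush -1   [-2, -1]
ineg        [-2, 1]
isub        [-3]
bipush 7    [-3, 7]
ineg        [-3, -7]
imul        [21]
ineg        [-21]
ineg        [21]

21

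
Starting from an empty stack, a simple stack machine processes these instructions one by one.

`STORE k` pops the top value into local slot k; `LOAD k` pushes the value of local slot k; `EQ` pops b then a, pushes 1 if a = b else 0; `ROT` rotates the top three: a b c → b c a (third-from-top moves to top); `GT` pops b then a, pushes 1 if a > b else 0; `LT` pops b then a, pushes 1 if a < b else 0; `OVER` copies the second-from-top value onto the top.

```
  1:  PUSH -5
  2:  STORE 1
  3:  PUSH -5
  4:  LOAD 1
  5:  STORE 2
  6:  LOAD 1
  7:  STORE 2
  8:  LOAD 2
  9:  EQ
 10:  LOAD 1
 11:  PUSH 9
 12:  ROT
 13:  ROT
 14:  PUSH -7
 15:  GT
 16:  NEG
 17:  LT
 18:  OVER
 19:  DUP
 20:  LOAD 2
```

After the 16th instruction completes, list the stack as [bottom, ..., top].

PUSH -5  [-5]
STORE 1  []
PUSH -5  [-5]
LOAD 1   [-5, -5]
STORE 2  [-5]
LOAD 1   [-5, -5]
STORE 2  [-5]
LOAD 2   [-5, -5]
EQ       [1]
LOAD 1   [1, -5]
PUSH 9   [1, -5, 9]
ROT      [-5, 9, 1]
ROT      [9, 1, -5]
PUSH -7  [9, 1, -5, -7]
GT       [9, 1, 1]
NEG      [9, 1, -1]

[9, 1, -1]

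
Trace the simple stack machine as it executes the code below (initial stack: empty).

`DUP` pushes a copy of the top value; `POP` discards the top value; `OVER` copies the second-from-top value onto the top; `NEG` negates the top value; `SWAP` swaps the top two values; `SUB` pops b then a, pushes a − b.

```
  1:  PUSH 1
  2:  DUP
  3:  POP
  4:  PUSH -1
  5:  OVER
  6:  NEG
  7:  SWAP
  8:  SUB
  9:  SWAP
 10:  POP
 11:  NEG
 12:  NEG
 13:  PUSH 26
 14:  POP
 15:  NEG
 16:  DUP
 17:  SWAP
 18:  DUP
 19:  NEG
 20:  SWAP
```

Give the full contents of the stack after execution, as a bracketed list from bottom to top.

[0, 0, 0]

PUSH 1  -> [1]
DUP     -> [1, 1]
POP     -> [1]
PUSH -1 -> [1, -1]
OVER    -> [1, -1, 1]
NEG     -> [1, -1, -1]
SWAP    -> [1, -1, -1]
SUB     -> [1, 0]
SWAP    -> [0, 1]
POP     -> [0]
NEG     -> [0]
NEG     -> [0]
PUSH 26 -> [0, 26]
POP     -> [0]
NEG     -> [0]
DUP     -> [0, 0]
SWAP    -> [0, 0]
DUP     -> [0, 0, 0]
NEG     -> [0, 0, 0]
SWAP    -> [0, 0, 0]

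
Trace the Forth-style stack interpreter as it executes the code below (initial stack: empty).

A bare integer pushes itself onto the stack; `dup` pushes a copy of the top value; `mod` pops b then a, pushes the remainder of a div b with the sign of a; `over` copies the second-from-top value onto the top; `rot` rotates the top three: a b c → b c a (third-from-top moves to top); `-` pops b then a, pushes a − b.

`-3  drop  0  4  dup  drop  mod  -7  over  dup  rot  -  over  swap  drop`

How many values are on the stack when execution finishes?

-3    -3
drop  (empty)
0     0
4     0 4
dup   0 4 4
drop  0 4
mod   0
-7    0 -7
over  0 -7 0
dup   0 -7 0 0
rot   0 0 0 -7
-     0 0 7
over  0 0 7 0
swap  0 0 0 7
drop  0 0 0

3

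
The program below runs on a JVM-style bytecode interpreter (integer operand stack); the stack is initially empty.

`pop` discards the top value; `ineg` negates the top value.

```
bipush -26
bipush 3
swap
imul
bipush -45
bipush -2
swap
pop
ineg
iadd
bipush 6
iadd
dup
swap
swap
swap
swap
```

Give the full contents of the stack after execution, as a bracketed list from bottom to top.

[-70, -70]

bipush -26  [-26]
bipush 3    [-26, 3]
swap        [3, -26]
imul        [-78]
bipush -45  [-78, -45]
bipush -2   [-78, -45, -2]
swap        [-78, -2, -45]
pop         [-78, -2]
ineg        [-78, 2]
iadd        [-76]
bipush 6    [-76, 6]
iadd        [-70]
dup         [-70, -70]
swap        [-70, -70]
swap        [-70, -70]
swap        [-70, -70]
swap        [-70, -70]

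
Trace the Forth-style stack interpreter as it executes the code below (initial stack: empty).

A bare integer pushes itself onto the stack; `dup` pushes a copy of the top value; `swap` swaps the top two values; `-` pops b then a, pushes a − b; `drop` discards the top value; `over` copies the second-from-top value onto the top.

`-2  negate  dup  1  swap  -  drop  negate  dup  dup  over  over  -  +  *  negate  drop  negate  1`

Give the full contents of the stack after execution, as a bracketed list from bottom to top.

-2     -> -2
negate -> 2
dup    -> 2 2
1      -> 2 2 1
swap   -> 2 1 2
-      -> 2 -1
drop   -> 2
negate -> -2
dup    -> -2 -2
dup    -> -2 -2 -2
over   -> -2 -2 -2 -2
over   -> -2 -2 -2 -2 -2
-      -> -2 -2 -2 0
+      -> -2 -2 -2
*      -> -2 4
negate -> -2 -4
drop   -> -2
negate -> 2
1      -> 2 1

[2, 1]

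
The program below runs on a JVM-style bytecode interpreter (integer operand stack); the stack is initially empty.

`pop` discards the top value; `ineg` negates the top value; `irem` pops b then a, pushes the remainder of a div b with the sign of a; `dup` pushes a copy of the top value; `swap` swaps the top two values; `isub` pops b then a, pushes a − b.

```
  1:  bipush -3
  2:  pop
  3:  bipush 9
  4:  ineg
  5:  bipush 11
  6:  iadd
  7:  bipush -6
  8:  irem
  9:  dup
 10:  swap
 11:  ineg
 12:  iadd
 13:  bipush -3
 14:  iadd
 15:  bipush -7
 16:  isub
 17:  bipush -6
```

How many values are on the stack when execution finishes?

bipush -3  [-3]
pop        []
bipush 9   [9]
ineg       [-9]
bipush 11  [-9, 11]
iadd       [2]
bipush -6  [2, -6]
irem       [2]
dup        [2, 2]
swap       [2, 2]
ineg       [2, -2]
iadd       [0]
bipush -3  [0, -3]
iadd       [-3]
bipush -7  [-3, -7]
isub       [4]
bipush -6  [4, -6]

2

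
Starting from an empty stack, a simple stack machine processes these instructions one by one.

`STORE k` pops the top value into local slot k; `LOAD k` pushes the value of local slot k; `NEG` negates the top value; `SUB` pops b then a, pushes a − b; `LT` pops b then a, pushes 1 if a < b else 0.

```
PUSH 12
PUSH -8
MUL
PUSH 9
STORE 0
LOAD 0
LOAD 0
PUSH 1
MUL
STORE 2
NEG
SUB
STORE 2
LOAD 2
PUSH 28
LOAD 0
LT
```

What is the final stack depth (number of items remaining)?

2

PUSH 12 : 12
PUSH -8 : 12 -8
MUL     : -96
PUSH 9  : -96 9
STORE 0 : -96
LOAD 0  : -96 9
LOAD 0  : -96 9 9
PUSH 1  : -96 9 9 1
MUL     : -96 9 9
STORE 2 : -96 9
NEG     : -96 -9
SUB     : -87
STORE 2 : (empty)
LOAD 2  : -87
PUSH 28 : -87 28
LOAD 0  : -87 28 9
LT      : -87 0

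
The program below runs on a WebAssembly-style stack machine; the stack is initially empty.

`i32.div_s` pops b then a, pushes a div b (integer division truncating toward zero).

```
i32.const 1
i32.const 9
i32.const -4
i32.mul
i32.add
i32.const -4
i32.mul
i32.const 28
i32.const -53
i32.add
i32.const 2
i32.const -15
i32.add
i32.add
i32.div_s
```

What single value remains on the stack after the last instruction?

-3

i32.const 1    [1]
i32.const 9    [1, 9]
i32.const -4   [1, 9, -4]
i32.mul        [1, -36]
i32.add        [-35]
i32.const -4   [-35, -4]
i32.mul        [140]
i32.const 28   [140, 28]
i32.const -53  [140, 28, -53]
i32.add        [140, -25]
i32.const 2    [140, -25, 2]
i32.const -15  [140, -25, 2, -15]
i32.add        [140, -25, -13]
i32.add        [140, -38]
i32.div_s      [-3]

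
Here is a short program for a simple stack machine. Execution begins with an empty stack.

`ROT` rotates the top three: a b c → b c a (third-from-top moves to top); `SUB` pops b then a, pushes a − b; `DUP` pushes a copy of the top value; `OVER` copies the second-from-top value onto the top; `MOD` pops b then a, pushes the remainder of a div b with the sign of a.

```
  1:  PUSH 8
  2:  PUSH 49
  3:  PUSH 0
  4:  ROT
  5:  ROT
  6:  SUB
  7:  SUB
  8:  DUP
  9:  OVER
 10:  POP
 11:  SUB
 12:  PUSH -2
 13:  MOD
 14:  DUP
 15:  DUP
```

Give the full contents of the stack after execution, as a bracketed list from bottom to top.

PUSH 8  -> 8
PUSH 49 -> 8 49
PUSH 0  -> 8 49 0
ROT     -> 49 0 8
ROT     -> 0 8 49
SUB     -> 0 -41
SUB     -> 41
DUP     -> 41 41
OVER    -> 41 41 41
POP     -> 41 41
SUB     -> 0
PUSH -2 -> 0 -2
MOD     -> 0
DUP     -> 0 0
DUP     -> 0 0 0

[0, 0, 0]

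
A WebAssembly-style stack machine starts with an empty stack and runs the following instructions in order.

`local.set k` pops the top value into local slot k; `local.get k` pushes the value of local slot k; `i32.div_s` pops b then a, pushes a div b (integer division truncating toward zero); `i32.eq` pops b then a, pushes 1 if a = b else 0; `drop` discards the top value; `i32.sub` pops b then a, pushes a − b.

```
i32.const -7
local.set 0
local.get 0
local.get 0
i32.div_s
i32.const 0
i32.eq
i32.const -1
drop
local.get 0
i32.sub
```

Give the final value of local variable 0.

i32.const -7 : -7
local.set 0  : (empty)
local.get 0  : -7
local.get 0  : -7 -7
i32.div_s    : 1
i32.const 0  : 1 0
i32.eq       : 0
i32.const -1 : 0 -1
drop         : 0
local.get 0  : 0 -7
i32.sub      : 7

-7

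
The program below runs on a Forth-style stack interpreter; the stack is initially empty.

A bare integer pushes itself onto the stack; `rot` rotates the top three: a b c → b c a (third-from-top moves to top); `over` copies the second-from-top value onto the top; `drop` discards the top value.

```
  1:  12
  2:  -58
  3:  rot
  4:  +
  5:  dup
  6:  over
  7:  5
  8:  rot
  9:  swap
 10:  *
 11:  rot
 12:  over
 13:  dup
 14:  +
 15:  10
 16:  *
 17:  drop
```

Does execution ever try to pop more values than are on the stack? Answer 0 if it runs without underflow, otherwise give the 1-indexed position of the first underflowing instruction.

12  -> 12
-58 -> 12 -58
rot  — needs 3 operands, stack has 2 → underflow

3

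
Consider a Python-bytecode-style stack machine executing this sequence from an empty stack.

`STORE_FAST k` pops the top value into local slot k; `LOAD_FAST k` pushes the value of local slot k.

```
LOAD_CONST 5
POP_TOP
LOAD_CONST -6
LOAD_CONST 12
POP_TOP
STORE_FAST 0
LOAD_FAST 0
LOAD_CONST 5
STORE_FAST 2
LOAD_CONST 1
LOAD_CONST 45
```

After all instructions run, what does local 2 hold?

LOAD_CONST 5  -> 5
POP_TOP       -> (empty)
LOAD_CONST -6 -> -6
LOAD_CONST 12 -> -6 12
POP_TOP       -> -6
STORE_FAST 0  -> (empty)
LOAD_FAST 0   -> -6
LOAD_CONST 5  -> -6 5
STORE_FAST 2  -> -6
LOAD_CONST 1  -> -6 1
LOAD_CONST 45 -> -6 1 45

5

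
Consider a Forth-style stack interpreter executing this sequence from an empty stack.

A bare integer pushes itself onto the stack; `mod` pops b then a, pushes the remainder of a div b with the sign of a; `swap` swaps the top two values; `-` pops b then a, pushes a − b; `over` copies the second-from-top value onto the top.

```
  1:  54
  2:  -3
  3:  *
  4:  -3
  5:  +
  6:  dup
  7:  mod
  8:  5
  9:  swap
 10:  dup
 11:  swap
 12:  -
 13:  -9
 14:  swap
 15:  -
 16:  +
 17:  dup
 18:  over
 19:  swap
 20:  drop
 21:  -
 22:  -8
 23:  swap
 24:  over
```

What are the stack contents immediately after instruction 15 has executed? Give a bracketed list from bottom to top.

[5, -9]

54   -> [54]
-3   -> [54, -3]
*    -> [-162]
-3   -> [-162, -3]
+    -> [-165]
dup  -> [-165, -165]
mod  -> [0]
5    -> [0, 5]
swap -> [5, 0]
dup  -> [5, 0, 0]
swap -> [5, 0, 0]
-    -> [5, 0]
-9   -> [5, 0, -9]
swap -> [5, -9, 0]
-    -> [5, -9]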